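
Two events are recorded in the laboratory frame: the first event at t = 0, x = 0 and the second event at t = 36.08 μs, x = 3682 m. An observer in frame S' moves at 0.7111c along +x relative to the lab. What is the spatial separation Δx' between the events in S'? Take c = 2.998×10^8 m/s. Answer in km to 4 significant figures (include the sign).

Δx' ≈ -5.703 km

γ = 1/√(1 − 0.7111²) = 1.42229
Δx' = γ(Δx − vΔt) = 1.42229 × (3682 m − 0.7111×(2.998×10^8 m/s)×36.08×10^-6 s)
= 1.42229 × (-4009.82 m) = -5.703 km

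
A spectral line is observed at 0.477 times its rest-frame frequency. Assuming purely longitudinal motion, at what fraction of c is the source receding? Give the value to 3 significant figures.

β ≈ 0.629

f_obs/f_src = √((1−β)/(1+β)) = 0.477  ⇒  (1−β)/(1+β) = 0.22753
β = |1 − D²|/(1 + D²) = |1 − 0.22753|/(1 + 0.22753) = 0.629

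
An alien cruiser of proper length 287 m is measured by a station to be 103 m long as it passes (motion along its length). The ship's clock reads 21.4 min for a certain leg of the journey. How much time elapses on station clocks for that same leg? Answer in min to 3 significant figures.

Length contraction ⇒ γ = L₀/L = 287/103 = 2.7864
Time dilation: Δt = γτ₀ = 2.7864 × 21.4 min = 59.6 min

Δt ≈ 59.6 min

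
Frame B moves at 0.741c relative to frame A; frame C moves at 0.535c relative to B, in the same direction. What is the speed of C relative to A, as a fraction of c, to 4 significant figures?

Compose boost 2: (0.535 + 0.741)/(1 + 0.535×0.741) = 1.276/1.39644 = 0.9138

u ≈ 0.9138c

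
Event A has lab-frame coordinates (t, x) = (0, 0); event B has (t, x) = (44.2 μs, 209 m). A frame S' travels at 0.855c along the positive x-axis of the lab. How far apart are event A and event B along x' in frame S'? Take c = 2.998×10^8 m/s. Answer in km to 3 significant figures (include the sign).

γ = 1/√(1 − 0.855²) = 1.9282
Δx' = γ(Δx − vΔt) = 1.9282 × (209 m − 0.855×(2.998×10^8 m/s)×44.2×10^-6 s)
= 1.9282 × (-11121 m) = -21.4 km

Δx' ≈ -21.4 km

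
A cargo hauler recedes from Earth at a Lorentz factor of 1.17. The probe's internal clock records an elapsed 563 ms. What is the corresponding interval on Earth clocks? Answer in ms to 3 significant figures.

Δt ≈ 659 ms

γ = 1.17 (given)
Time dilation: Δt = γτ₀ = 1.17 × 563 ms = 659 ms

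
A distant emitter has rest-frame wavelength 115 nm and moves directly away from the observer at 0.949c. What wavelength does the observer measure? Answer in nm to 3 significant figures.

λ_obs ≈ 711 nm

Relativistic Doppler: λ_obs = λ_src √((1+β)/(1−β))
= 115 × √(1.9490/0.051000) = 115 × 6.1819 = 711 nm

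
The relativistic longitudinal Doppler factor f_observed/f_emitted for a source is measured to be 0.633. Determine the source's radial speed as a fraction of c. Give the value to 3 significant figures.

f_obs/f_src = √((1−β)/(1+β)) = 0.633  ⇒  (1−β)/(1+β) = 0.40069
β = |1 − D²|/(1 + D²) = |1 − 0.40069|/(1 + 0.40069) = 0.428

β ≈ 0.428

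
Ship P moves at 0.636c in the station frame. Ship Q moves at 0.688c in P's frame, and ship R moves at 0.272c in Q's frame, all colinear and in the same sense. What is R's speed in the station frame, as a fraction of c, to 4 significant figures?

u ≈ 0.9540c

Compose boost 2: (0.688 + 0.636)/(1 + 0.688×0.636) = 1.324/1.43757 = 0.921000
Compose boost 3: (0.272 + 0.921000)/(1 + 0.272×0.921000) = 1.19300/1.25051 = 0.9540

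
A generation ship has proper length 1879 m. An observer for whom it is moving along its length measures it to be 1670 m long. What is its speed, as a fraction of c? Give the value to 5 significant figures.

β ≈ 0.45835

γ = L₀/L = 1879/1670 = 1.125150
β = √(1 − 1/γ²) = 0.45835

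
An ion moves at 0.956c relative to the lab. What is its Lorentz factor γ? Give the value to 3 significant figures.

γ = 1/√(1 − β²) = 1/√(1 − 0.956²) = 1/√(0.086064) = 3.41

γ ≈ 3.41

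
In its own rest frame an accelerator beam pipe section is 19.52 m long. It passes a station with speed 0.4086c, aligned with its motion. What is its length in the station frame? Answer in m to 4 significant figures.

L ≈ 17.82 m

γ = 1/√(1 − 0.4086²) = 1.09563
Length contraction: L = L₀/γ = 19.52/1.09563 = 17.82 m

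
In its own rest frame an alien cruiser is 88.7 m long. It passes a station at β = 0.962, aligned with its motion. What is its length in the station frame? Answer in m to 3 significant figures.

L ≈ 24.2 m

γ = 1/√(1 − 0.962²) = 3.6623
Length contraction: L = L₀/γ = 88.7/3.6623 = 24.2 m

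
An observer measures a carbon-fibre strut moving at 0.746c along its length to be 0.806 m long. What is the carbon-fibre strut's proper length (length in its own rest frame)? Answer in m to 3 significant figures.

L₀ ≈ 1.21 m

γ = 1/√(1 − 0.746²) = 1.5016
L₀ = γL = 1.5016 × 0.806 = 1.21 m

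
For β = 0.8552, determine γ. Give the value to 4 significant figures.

γ = 1/√(1 − β²) = 1/√(1 − 0.8552²) = 1/√(0.268633) = 1.929

γ ≈ 1.929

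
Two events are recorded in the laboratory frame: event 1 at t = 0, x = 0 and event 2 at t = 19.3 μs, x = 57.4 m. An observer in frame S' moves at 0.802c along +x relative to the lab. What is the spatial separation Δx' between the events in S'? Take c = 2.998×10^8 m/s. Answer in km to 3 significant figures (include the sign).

Δx' ≈ -7.67 km

γ = 1/√(1 − 0.802²) = 1.6741
Δx' = γ(Δx − vΔt) = 1.6741 × (57.4 m − 0.802×(2.998×10^8 m/s)×19.3×10^-6 s)
= 1.6741 × (-4583.1 m) = -7.67 km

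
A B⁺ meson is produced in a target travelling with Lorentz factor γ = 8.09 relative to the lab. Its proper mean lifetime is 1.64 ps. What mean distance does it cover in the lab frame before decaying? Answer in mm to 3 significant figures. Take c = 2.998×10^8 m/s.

β = √(1 − 1/γ²) = √(1 − 1/8.09²) = 0.99233
Dilated lifetime: Δt = γτ₀ = 8.09 × 1.64 ps = 13.268 ps
d = vΔt = 0.99233c × 13.268 ps = 2.9750×10^8 m/s × 1.3268×10^-11 s = 3.95 mm

d ≈ 3.95 mm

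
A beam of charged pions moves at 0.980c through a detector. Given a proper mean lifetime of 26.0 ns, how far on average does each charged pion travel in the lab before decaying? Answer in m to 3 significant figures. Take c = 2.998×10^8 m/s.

d ≈ 38.4 m

γ = 1/√(1 − 0.980²) = 5.0252
Dilated lifetime: Δt = γτ₀ = 5.0252 × 26.0 ns = 130.65 ns
d = vΔt = 0.980c × 130.65 ns = 2.9380×10^8 m/s × 1.3065×10^-7 s = 38.4 m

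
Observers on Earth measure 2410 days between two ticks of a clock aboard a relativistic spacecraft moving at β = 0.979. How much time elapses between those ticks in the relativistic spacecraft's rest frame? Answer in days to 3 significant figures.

τ₀ ≈ 491 days

γ = 1/√(1 − 0.979²) = 4.9053
Proper time: τ₀ = Δt/γ = 2410/4.9053 = 491 days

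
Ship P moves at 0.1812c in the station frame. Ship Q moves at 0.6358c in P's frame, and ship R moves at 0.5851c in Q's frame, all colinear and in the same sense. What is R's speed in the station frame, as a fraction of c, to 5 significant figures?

u ≈ 0.92234c

Compose boost 2: (0.6358 + 0.1812)/(1 + 0.6358×0.1812) = 0.81700/1.115207 = 0.7325994
Compose boost 3: (0.5851 + 0.7325994)/(1 + 0.5851×0.7325994) = 1.317699/1.428644 = 0.92234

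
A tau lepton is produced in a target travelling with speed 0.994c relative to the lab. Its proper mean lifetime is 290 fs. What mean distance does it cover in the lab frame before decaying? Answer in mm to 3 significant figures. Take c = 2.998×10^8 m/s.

γ = 1/√(1 − 0.994²) = 9.1424
Dilated lifetime: Δt = γτ₀ = 9.1424 × 290 fs = 2651.3 fs
d = vΔt = 0.994c × 2651.3 fs = 2.9800×10^8 m/s × 2.6513×10^-12 s = 0.790 mm

d ≈ 0.790 mm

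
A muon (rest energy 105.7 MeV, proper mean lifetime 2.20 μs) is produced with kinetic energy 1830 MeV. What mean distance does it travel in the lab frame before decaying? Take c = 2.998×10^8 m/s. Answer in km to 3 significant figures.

γ = 1 + K/(m₀c²) = 1 + 1830/105.7 = 18.313
β = √(1 − 1/γ²) = 0.99851
Dilated lifetime: γτ₀ = 18.313 × 2.20 μs = 40.289 μs
d = βc·γτ₀ = 0.99851 × (2.998×10^8 m/s) × 4.0289×10^-5 s = 12.1 km

d ≈ 12.1 km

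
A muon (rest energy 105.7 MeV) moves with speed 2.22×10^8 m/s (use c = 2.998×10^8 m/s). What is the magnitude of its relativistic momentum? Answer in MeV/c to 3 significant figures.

p ≈ 116 MeV/c

β = v/c = 2.22×10^8 / 2.998×10^8 = 0.74049
γ = 1/√(1 − 0.74049²) = 1.4880
p = γβm₀c = 1.4880 × 0.74049 × 105.7 MeV/c = 116 MeV/c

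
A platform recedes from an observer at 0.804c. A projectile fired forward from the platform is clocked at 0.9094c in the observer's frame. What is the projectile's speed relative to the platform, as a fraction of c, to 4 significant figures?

Inverse velocity addition: u' = (u − v)/(1 − uv/c²)
= (0.9094 − 0.804)/(1 − 0.9094×0.804) = 0.1054/0.268842 = 0.3921

u' ≈ 0.3921c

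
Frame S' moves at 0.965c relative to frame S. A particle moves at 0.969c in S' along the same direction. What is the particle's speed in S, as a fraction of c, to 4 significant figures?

Relativistic velocity addition: u = (u' + v)/(1 + u'v/c²)
= (0.969 + 0.965)/(1 + 0.969×0.965) = 1.934/1.93508 = 0.9994

u ≈ 0.9994c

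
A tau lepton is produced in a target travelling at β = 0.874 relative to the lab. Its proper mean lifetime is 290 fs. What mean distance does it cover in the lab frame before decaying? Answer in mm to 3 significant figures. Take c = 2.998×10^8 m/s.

d ≈ 0.156 mm

γ = 1/√(1 − 0.874²) = 2.0579
Dilated lifetime: Δt = γτ₀ = 2.0579 × 290 fs = 596.80 fs
d = vΔt = 0.874c × 596.80 fs = 2.6203×10^8 m/s × 5.9680×10^-13 s = 0.156 mm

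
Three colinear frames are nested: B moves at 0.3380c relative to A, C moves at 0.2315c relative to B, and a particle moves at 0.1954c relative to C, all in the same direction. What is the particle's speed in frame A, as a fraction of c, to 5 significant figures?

u ≈ 0.65588c

Compose boost 2: (0.2315 + 0.3380)/(1 + 0.2315×0.3380) = 0.56950/1.078247 = 0.5281721
Compose boost 3: (0.1954 + 0.5281721)/(1 + 0.1954×0.5281721) = 0.7235721/1.103205 = 0.65588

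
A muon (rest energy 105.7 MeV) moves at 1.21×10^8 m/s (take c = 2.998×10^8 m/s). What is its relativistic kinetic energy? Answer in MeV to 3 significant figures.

β = v/c = 1.21×10^8 / 2.998×10^8 = 0.40360
γ = 1/√(1 − 0.40360²) = 1.0930
K = (γ − 1)m₀c² = (1.0930 − 1) × 105.7 MeV = 0.092974 × 105.7 MeV = 9.83 MeV

K ≈ 9.83 MeV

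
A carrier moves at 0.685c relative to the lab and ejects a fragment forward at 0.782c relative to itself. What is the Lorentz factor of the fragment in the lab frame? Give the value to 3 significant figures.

γ ≈ 3.38

u_lab = (0.782 + 0.685)/(1 + 0.782×0.685) = 1.467/1.53567 = 0.955283
γ = 1/√(1 − 0.955283²) = 3.38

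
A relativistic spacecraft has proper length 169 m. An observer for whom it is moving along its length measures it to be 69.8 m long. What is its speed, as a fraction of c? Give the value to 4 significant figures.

γ = L₀/L = 169/69.8 = 2.42120
β = √(1 − 1/γ²) = 0.9107

β ≈ 0.9107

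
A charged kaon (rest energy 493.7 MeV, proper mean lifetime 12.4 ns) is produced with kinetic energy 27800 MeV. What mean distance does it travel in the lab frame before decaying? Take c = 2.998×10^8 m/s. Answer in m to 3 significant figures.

γ = 1 + K/(m₀c²) = 1 + 27800/493.7 = 57.309
β = √(1 − 1/γ²) = 0.99985
Dilated lifetime: γτ₀ = 57.309 × 12.4 ns = 710.64 ns
d = βc·γτ₀ = 0.99985 × (2.998×10^8 m/s) × 7.1064×10^-7 s = 213 m

d ≈ 213 m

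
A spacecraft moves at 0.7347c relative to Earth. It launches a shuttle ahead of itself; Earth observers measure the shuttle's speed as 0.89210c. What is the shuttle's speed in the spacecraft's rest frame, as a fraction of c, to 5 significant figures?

Inverse velocity addition: u' = (u − v)/(1 − uv/c²)
= (0.89210 − 0.7347)/(1 − 0.89210×0.7347) = 0.15740/0.3445741 = 0.45680

u' ≈ 0.45680c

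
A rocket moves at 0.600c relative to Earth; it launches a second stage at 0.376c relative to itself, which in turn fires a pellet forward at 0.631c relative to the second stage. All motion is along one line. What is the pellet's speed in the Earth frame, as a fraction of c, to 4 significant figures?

Compose boost 2: (0.376 + 0.600)/(1 + 0.376×0.600) = 0.9760/1.22560 = 0.796345
Compose boost 3: (0.631 + 0.796345)/(1 + 0.631×0.796345) = 1.42734/1.50249 = 0.9500

u ≈ 0.9500c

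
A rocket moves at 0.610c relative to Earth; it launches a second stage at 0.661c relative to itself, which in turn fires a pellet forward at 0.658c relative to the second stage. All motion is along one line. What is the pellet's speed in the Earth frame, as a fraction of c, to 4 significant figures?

Compose boost 2: (0.661 + 0.610)/(1 + 0.661×0.610) = 1.271/1.40321 = 0.905780
Compose boost 3: (0.658 + 0.905780)/(1 + 0.658×0.905780) = 1.56378/1.59600 = 0.9798

u ≈ 0.9798c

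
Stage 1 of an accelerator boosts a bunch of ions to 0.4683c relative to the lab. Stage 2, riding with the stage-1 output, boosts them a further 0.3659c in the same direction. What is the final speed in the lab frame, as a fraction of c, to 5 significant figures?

u ≈ 0.71217c

Compose boost 2: (0.3659 + 0.4683)/(1 + 0.3659×0.4683) = 0.83420/1.171351 = 0.71217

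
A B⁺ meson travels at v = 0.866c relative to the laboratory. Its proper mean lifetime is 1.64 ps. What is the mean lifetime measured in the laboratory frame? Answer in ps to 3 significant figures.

γ = 1/√(1 − 0.866²) = 1.9998
Time dilation: Δt = γτ₀ = 1.9998 × 1.64 ps = 3.28 ps

Δt ≈ 3.28 ps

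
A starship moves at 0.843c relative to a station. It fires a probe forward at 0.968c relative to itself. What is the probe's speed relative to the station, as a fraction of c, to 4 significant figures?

Relativistic velocity addition: u = (u' + v)/(1 + u'v/c²)
= (0.968 + 0.843)/(1 + 0.968×0.843) = 1.811/1.81602 = 0.9972

u ≈ 0.9972c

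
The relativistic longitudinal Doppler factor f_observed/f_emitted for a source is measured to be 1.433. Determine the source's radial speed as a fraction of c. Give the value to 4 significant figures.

β ≈ 0.3450

f_obs/f_src = √((1+β)/(1−β)) = 1.433  ⇒  (1+β)/(1−β) = 2.05349
β = |1 − D²|/(1 + D²) = |1 − 2.05349|/(1 + 2.05349) = 0.3450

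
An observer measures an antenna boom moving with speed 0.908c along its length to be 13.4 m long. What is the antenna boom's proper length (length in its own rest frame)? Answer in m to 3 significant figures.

γ = 1/√(1 − 0.908²) = 2.3868
L₀ = γL = 2.3868 × 13.4 = 32.0 m

L₀ ≈ 32.0 m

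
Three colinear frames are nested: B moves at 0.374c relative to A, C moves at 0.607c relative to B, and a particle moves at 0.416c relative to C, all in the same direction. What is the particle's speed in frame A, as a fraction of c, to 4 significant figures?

u ≈ 0.9121c

Compose boost 2: (0.607 + 0.374)/(1 + 0.607×0.374) = 0.9810/1.22702 = 0.799499
Compose boost 3: (0.416 + 0.799499)/(1 + 0.416×0.799499) = 1.21550/1.33259 = 0.9121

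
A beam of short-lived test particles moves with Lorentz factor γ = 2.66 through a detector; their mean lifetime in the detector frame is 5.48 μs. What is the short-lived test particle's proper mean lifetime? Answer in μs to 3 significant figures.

γ = 2.66 (given)
Proper time: τ₀ = Δt/γ = 5.48/2.66 = 2.06 μs

τ₀ ≈ 2.06 μs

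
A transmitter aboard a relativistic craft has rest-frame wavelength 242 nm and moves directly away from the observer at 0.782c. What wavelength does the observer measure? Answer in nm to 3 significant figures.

λ_obs ≈ 692 nm

Relativistic Doppler: λ_obs = λ_src √((1+β)/(1−β))
= 242 × √(1.7820/0.21800) = 242 × 2.8591 = 692 nm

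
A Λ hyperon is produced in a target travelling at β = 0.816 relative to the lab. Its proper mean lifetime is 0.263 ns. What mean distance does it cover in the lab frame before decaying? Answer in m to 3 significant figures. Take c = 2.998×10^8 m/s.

γ = 1/√(1 − 0.816²) = 1.7299
Dilated lifetime: Δt = γτ₀ = 1.7299 × 0.263 ns = 0.45498 ns
d = vΔt = 0.816c × 0.45498 ns = 2.4464×10^8 m/s × 4.5498×10^-10 s = 0.111 m

d ≈ 0.111 m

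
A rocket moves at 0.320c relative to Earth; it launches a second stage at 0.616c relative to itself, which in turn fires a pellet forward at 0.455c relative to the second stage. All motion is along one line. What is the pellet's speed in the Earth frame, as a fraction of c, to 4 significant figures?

u ≈ 0.9123c

Compose boost 2: (0.616 + 0.320)/(1 + 0.616×0.320) = 0.9360/1.19712 = 0.781877
Compose boost 3: (0.455 + 0.781877)/(1 + 0.455×0.781877) = 1.23688/1.35575 = 0.9123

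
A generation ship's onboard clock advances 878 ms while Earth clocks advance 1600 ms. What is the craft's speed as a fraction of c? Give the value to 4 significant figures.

γ = Δt/τ₀ = 1600/878 = 1.82232
β = √(1 − 1/γ²) = √(1 − 1/1.82232²) = 0.8360

β ≈ 0.8360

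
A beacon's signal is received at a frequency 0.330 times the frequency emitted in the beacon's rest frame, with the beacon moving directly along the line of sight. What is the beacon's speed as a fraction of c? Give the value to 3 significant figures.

f_obs/f_src = √((1−β)/(1+β)) = 0.330  ⇒  (1−β)/(1+β) = 0.10890
β = |1 − D²|/(1 + D²) = |1 − 0.10890|/(1 + 0.10890) = 0.804

β ≈ 0.804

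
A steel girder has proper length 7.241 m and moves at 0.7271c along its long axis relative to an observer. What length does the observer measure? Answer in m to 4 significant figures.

γ = 1/√(1 − 0.7271²) = 1.45660
Length contraction: L = L₀/γ = 7.241/1.45660 = 4.971 m

L ≈ 4.971 m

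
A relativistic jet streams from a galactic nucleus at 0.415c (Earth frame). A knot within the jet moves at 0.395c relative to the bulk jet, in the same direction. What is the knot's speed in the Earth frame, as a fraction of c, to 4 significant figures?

Relativistic velocity addition: u = (u' + v)/(1 + u'v/c²)
= (0.395 + 0.415)/(1 + 0.395×0.415) = 0.8100/1.16392 = 0.6959

u ≈ 0.6959c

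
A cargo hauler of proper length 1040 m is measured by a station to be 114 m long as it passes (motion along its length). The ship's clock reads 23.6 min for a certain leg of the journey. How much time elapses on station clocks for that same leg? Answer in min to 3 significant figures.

Δt ≈ 215 min

Length contraction ⇒ γ = L₀/L = 1040/114 = 9.1228
Time dilation: Δt = γτ₀ = 9.1228 × 23.6 min = 215 min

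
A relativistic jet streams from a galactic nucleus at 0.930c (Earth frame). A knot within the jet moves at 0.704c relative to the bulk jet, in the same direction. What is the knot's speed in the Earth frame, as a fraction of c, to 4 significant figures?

u ≈ 0.9875c

Relativistic velocity addition: u = (u' + v)/(1 + u'v/c²)
= (0.704 + 0.930)/(1 + 0.704×0.930) = 1.634/1.65472 = 0.9875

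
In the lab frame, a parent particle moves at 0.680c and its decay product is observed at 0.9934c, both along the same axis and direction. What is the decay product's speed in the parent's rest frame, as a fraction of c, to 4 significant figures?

Inverse velocity addition: u' = (u − v)/(1 − uv/c²)
= (0.9934 − 0.680)/(1 − 0.9934×0.680) = 0.3134/0.324488 = 0.9658

u' ≈ 0.9658c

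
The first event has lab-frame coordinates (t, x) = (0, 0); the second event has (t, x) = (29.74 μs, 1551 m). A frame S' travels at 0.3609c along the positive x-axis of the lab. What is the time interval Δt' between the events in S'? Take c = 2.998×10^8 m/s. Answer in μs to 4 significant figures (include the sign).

Δt' ≈ 29.89 μs

γ = 1/√(1 − 0.3609²) = 1.07227
Δt' = γ(Δt − vΔx/c²) = 1.07227 × (29.74 μs − 0.3609×1551 m / (2.998×10^8 m/s))
= 1.07227 × (27.8729 μs) = 29.89 μs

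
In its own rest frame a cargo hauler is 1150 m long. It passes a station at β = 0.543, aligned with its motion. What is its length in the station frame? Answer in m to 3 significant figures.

γ = 1/√(1 − 0.543²) = 1.1909
Length contraction: L = L₀/γ = 1150/1.1909 = 966 m

L ≈ 966 m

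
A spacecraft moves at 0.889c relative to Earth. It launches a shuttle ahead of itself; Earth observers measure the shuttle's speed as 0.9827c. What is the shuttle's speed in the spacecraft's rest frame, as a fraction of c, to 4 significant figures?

Inverse velocity addition: u' = (u − v)/(1 − uv/c²)
= (0.9827 − 0.889)/(1 − 0.9827×0.889) = 0.09370/0.126380 = 0.7414

u' ≈ 0.7414c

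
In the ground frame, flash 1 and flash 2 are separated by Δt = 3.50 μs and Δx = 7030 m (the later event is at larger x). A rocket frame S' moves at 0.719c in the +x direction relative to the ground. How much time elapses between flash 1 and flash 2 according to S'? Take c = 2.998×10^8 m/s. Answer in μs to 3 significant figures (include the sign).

Δt' ≈ -19.2 μs

γ = 1/√(1 − 0.719²) = 1.4388
Δt' = γ(Δt − vΔx/c²) = 1.4388 × (3.50 μs − 0.719×7030 m / (2.998×10^8 m/s))
= 1.4388 × (-13.360 μs) = -19.2 μs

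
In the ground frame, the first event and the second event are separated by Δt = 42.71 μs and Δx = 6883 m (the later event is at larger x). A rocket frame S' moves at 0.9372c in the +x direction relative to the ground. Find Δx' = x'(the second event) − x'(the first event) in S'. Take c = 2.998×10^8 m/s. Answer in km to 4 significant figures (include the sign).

γ = 1/√(1 − 0.9372²) = 2.86703
Δx' = γ(Δx − vΔt) = 2.86703 × (6883 m − 0.9372×(2.998×10^8 m/s)×42.71×10^-6 s)
= 2.86703 × (-5117.34 m) = -14.67 km

Δx' ≈ -14.67 km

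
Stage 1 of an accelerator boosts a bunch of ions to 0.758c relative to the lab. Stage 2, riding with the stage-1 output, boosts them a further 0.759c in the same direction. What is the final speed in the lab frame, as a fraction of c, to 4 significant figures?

u ≈ 0.9630c

Compose boost 2: (0.759 + 0.758)/(1 + 0.759×0.758) = 1.517/1.57532 = 0.9630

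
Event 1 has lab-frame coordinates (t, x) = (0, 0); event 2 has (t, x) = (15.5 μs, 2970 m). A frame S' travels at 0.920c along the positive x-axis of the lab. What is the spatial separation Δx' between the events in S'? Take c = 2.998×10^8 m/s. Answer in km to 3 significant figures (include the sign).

γ = 1/√(1 − 0.920²) = 2.5516
Δx' = γ(Δx − vΔt) = 2.5516 × (2970 m − 0.920×(2.998×10^8 m/s)×15.5×10^-6 s)
= 2.5516 × (-1305.1 m) = -3.33 km

Δx' ≈ -3.33 km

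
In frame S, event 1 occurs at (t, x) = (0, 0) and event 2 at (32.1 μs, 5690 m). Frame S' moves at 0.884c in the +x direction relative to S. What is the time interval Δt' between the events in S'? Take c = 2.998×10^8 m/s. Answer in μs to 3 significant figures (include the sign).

Δt' ≈ 32.8 μs

γ = 1/√(1 − 0.884²) = 2.1391
Δt' = γ(Δt − vΔx/c²) = 2.1391 × (32.1 μs − 0.884×5690 m / (2.998×10^8 m/s))
= 2.1391 × (15.322 μs) = 32.8 μs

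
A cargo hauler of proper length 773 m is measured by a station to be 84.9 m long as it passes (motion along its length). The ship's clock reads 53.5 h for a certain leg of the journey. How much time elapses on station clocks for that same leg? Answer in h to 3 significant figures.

Length contraction ⇒ γ = L₀/L = 773/84.9 = 9.1048
Time dilation: Δt = γτ₀ = 9.1048 × 53.5 h = 487 h

Δt ≈ 487 h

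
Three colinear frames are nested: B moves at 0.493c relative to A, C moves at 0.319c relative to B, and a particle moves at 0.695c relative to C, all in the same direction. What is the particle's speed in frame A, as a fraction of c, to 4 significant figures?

u ≈ 0.9388c

Compose boost 2: (0.319 + 0.493)/(1 + 0.319×0.493) = 0.8120/1.15727 = 0.701653
Compose boost 3: (0.695 + 0.701653)/(1 + 0.695×0.701653) = 1.39665/1.48765 = 0.9388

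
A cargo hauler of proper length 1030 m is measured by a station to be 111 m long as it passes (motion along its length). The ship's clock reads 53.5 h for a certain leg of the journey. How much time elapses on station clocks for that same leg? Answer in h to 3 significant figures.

Δt ≈ 496 h

Length contraction ⇒ γ = L₀/L = 1030/111 = 9.2793
Time dilation: Δt = γτ₀ = 9.2793 × 53.5 h = 496 h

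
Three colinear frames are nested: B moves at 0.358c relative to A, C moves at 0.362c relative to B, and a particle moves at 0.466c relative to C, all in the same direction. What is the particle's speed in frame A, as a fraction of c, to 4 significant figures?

u ≈ 0.8507c

Compose boost 2: (0.362 + 0.358)/(1 + 0.362×0.358) = 0.7200/1.12960 = 0.637396
Compose boost 3: (0.466 + 0.637396)/(1 + 0.466×0.637396) = 1.10340/1.29703 = 0.8507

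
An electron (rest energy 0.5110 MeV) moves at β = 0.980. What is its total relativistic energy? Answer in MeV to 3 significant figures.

γ = 1/√(1 − 0.980²) = 5.0252
E = γm₀c² = 5.0252 × 0.5110 MeV = 2.57 MeV

E ≈ 2.57 MeV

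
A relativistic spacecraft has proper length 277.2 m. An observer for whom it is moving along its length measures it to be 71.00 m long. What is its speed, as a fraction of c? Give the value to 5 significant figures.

γ = L₀/L = 277.2/71.00 = 3.904225
β = √(1 − 1/γ²) = 0.96664

β ≈ 0.96664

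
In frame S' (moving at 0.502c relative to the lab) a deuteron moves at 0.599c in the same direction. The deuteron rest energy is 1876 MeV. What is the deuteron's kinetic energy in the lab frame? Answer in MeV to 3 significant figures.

u_lab = (0.599 + 0.502)/(1 + 0.599×0.502) = 0.846469
γ = 1/√(1 − 0.846469²) = 1.8782
K = (γ − 1)m₀c² = (1.8782 − 1) × 1876 = 0.87815 × 1876 = 1650 MeV

K ≈ 1650 MeV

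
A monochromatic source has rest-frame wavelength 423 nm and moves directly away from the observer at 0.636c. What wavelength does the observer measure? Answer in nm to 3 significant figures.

λ_obs ≈ 897 nm

Relativistic Doppler: λ_obs = λ_src √((1+β)/(1−β))
= 423 × √(1.6360/0.36400) = 423 × 2.1200 = 897 nm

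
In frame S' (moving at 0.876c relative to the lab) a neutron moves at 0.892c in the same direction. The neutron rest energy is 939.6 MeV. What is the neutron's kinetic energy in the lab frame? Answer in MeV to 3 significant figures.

K ≈ 6740 MeV

u_lab = (0.892 + 0.876)/(1 + 0.892×0.876) = 0.992482
γ = 1/√(1 − 0.992482²) = 8.1707
K = (γ − 1)m₀c² = (8.1707 − 1) × 939.6 = 7.1707 × 939.6 = 6740 MeV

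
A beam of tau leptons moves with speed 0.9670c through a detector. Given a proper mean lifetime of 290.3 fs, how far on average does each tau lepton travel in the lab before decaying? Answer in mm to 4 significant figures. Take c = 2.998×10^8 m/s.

d ≈ 0.3303 mm

γ = 1/√(1 − 0.9670²) = 3.92501
Dilated lifetime: Δt = γτ₀ = 3.92501 × 290.3 fs = 1139.43 fs
d = vΔt = 0.9670c × 1139.43 fs = 2.89907×10^8 m/s × 1.13943×10^-12 s = 0.3303 mm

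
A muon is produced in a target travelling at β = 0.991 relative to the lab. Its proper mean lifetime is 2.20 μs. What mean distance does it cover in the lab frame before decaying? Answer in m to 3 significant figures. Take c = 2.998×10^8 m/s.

γ = 1/√(1 − 0.991²) = 7.4704
Dilated lifetime: Δt = γτ₀ = 7.4704 × 2.20 μs = 16.435 μs
d = vΔt = 0.991c × 16.435 μs = 2.9710×10^8 m/s × 1.6435×10^-5 s = 4880 m

d ≈ 4880 m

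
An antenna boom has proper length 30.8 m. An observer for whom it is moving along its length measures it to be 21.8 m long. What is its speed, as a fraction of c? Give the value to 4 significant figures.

γ = L₀/L = 30.8/21.8 = 1.41284
β = √(1 − 1/γ²) = 0.7064

β ≈ 0.7064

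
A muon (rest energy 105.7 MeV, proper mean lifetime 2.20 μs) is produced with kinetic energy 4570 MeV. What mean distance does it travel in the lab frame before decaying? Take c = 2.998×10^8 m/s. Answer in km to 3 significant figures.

γ = 1 + K/(m₀c²) = 1 + 4570/105.7 = 44.236
β = √(1 − 1/γ²) = 0.99974
Dilated lifetime: γτ₀ = 44.236 × 2.20 μs = 97.318 μs
d = βc·γτ₀ = 0.99974 × (2.998×10^8 m/s) × 9.7318×10^-5 s = 29.2 km

d ≈ 29.2 km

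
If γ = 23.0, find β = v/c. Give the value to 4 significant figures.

β ≈ 0.9991

β = √(1 − 1/γ²) = √(1 − 1/23.0²) = √(0.998110) = 0.9991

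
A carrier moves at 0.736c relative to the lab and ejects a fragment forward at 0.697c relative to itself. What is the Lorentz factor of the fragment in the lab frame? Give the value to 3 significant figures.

u_lab = (0.697 + 0.736)/(1 + 0.697×0.736) = 1.433/1.51299 = 0.947130
γ = 1/√(1 − 0.947130²) = 3.12

γ ≈ 3.12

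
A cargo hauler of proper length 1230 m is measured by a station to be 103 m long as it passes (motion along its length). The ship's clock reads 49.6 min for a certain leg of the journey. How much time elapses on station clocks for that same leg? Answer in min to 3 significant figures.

Length contraction ⇒ γ = L₀/L = 1230/103 = 11.942
Time dilation: Δt = γτ₀ = 11.942 × 49.6 min = 592 min

Δt ≈ 592 min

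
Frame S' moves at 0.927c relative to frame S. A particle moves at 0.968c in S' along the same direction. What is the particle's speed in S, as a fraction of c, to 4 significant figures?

Relativistic velocity addition: u = (u' + v)/(1 + u'v/c²)
= (0.968 + 0.927)/(1 + 0.968×0.927) = 1.895/1.89734 = 0.9988

u ≈ 0.9988c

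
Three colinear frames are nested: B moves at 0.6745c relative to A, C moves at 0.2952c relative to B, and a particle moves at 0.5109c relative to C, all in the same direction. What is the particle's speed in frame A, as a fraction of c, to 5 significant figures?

Compose boost 2: (0.2952 + 0.6745)/(1 + 0.2952×0.6745) = 0.96970/1.199112 = 0.8086815
Compose boost 3: (0.5109 + 0.8086815)/(1 + 0.5109×0.8086815) = 1.319581/1.413155 = 0.93378

u ≈ 0.93378c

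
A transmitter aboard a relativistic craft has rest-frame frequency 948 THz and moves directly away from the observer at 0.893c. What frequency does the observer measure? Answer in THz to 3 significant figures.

f_obs ≈ 225 THz

Relativistic Doppler: f_obs = f_src √((1−β)/(1+β))
= 948 × √(0.10700/1.8930) = 948 × 0.23775 = 225 THz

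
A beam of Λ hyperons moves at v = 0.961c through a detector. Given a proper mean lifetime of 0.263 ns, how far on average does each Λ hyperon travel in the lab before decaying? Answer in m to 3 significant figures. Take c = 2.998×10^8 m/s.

d ≈ 0.274 m

γ = 1/√(1 − 0.961²) = 3.6160
Dilated lifetime: Δt = γτ₀ = 3.6160 × 0.263 ns = 0.95101 ns
d = vΔt = 0.961c × 0.95101 ns = 2.8811×10^8 m/s × 9.5101×10^-10 s = 0.274 m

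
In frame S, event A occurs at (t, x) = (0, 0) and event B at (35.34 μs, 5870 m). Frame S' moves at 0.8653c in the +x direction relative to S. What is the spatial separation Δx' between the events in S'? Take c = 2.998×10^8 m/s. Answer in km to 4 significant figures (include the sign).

Δx' ≈ -6.579 km

γ = 1/√(1 − 0.8653²) = 1.99500
Δx' = γ(Δx − vΔt) = 1.99500 × (5870 m − 0.8653×(2.998×10^8 m/s)×35.34×10^-6 s)
= 1.99500 × (-3297.79 m) = -6.579 km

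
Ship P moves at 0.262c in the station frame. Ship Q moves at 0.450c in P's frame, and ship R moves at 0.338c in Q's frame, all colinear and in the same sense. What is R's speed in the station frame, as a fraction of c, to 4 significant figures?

u ≈ 0.8022c

Compose boost 2: (0.450 + 0.262)/(1 + 0.450×0.262) = 0.7120/1.11790 = 0.636908
Compose boost 3: (0.338 + 0.636908)/(1 + 0.338×0.636908) = 0.974908/1.21528 = 0.8022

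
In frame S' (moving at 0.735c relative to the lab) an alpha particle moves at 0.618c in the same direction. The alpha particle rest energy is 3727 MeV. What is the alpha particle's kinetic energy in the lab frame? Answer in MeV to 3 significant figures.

K ≈ 6440 MeV

u_lab = (0.618 + 0.735)/(1 + 0.618×0.735) = 0.930389
γ = 1/√(1 − 0.930389²) = 2.7280
K = (γ − 1)m₀c² = (2.7280 − 1) × 3727 = 1.7280 × 3727 = 6440 MeV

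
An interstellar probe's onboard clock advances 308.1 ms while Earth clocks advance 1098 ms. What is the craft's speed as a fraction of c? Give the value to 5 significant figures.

β ≈ 0.95982

γ = Δt/τ₀ = 1098/308.1 = 3.563778
β = √(1 − 1/γ²) = √(1 − 1/3.563778²) = 0.95982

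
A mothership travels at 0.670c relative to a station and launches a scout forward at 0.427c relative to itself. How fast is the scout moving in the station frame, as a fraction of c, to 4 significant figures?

u ≈ 0.8530c

Compose boost 2: (0.427 + 0.670)/(1 + 0.427×0.670) = 1.097/1.28609 = 0.8530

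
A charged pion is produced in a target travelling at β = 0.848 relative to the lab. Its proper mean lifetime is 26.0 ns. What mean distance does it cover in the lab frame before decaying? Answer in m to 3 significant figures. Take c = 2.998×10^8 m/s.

d ≈ 12.5 m

γ = 1/√(1 − 0.848²) = 1.8868
Dilated lifetime: Δt = γτ₀ = 1.8868 × 26.0 ns = 49.057 ns
d = vΔt = 0.848c × 49.057 ns = 2.5423×10^8 m/s × 4.9057×10^-8 s = 12.5 m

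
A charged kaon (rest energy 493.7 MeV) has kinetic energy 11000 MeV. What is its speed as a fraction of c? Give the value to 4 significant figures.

γ = 1 + K/(m₀c²) = 1 + 11000/493.7 = 23.2807
β = √(1 − 1/γ²) = 0.9991

β ≈ 0.9991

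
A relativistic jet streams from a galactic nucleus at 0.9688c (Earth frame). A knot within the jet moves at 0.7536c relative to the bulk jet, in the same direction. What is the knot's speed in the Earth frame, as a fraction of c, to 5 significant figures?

u ≈ 0.99556c

Relativistic velocity addition: u = (u' + v)/(1 + u'v/c²)
= (0.7536 + 0.9688)/(1 + 0.7536×0.9688) = 1.7224/1.730088 = 0.99556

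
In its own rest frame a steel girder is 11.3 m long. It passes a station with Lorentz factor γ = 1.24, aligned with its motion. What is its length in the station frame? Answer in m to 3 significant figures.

γ = 1.24 (given)
Length contraction: L = L₀/γ = 11.3/1.24 = 9.11 m

L ≈ 9.11 m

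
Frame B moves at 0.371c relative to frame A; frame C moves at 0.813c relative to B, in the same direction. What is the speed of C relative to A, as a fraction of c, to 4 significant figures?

u ≈ 0.9096c

Compose boost 2: (0.813 + 0.371)/(1 + 0.813×0.371) = 1.184/1.30162 = 0.9096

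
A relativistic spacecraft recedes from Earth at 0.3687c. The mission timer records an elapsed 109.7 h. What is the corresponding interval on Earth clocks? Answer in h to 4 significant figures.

Δt ≈ 118.0 h

γ = 1/√(1 − 0.3687²) = 1.07579
Time dilation: Δt = γτ₀ = 1.07579 × 109.7 h = 118.0 h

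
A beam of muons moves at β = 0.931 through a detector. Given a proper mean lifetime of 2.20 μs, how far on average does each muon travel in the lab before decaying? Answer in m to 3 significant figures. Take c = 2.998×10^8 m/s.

d ≈ 1680 m

γ = 1/√(1 − 0.931²) = 2.7396
Dilated lifetime: Δt = γτ₀ = 2.7396 × 2.20 μs = 6.0271 μs
d = vΔt = 0.931c × 6.0271 μs = 2.7911×10^8 m/s × 6.0271×10^-6 s = 1680 m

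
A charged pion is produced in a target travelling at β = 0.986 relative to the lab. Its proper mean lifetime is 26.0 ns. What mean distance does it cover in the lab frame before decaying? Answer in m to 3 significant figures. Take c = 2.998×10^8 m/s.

d ≈ 46.1 m

γ = 1/√(1 − 0.986²) = 5.9972
Dilated lifetime: Δt = γτ₀ = 5.9972 × 26.0 ns = 155.93 ns
d = vΔt = 0.986c × 155.93 ns = 2.9560×10^8 m/s × 1.5593×10^-7 s = 46.1 m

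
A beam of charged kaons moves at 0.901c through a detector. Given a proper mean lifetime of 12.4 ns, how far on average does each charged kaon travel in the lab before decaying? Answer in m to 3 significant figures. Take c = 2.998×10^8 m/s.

d ≈ 7.72 m

γ = 1/√(1 − 0.901²) = 2.3051
Dilated lifetime: Δt = γτ₀ = 2.3051 × 12.4 ns = 28.583 ns
d = vΔt = 0.901c × 28.583 ns = 2.7012×10^8 m/s × 2.8583×10^-8 s = 7.72 m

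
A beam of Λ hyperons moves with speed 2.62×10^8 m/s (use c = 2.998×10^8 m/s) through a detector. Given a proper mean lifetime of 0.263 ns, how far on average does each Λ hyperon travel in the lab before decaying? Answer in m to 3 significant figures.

β = v/c = 2.62×10^8 / 2.998×10^8 = 0.87392
γ = 1/√(1 − 0.87392²) = 2.0573
Dilated lifetime: Δt = γτ₀ = 2.0573 × 0.263 ns = 0.54107 ns
d = vΔt = 0.87392c × 0.54107 ns = 2.6200×10^8 m/s × 5.4107×10^-10 s = 0.142 m

d ≈ 0.142 m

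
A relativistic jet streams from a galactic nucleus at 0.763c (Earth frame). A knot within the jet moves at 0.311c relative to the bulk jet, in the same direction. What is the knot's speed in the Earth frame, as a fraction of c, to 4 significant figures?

u ≈ 0.8680c

Relativistic velocity addition: u = (u' + v)/(1 + u'v/c²)
= (0.311 + 0.763)/(1 + 0.311×0.763) = 1.074/1.23729 = 0.8680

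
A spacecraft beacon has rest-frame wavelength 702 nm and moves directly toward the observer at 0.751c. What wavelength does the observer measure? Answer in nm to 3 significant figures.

Relativistic Doppler: λ_obs = λ_src √((1−β)/(1+β))
= 702 × √(0.24900/1.7510) = 702 × 0.37710 = 265 nm

λ_obs ≈ 265 nm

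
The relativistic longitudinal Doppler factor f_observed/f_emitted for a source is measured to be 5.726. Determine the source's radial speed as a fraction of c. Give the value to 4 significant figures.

f_obs/f_src = √((1+β)/(1−β)) = 5.726  ⇒  (1+β)/(1−β) = 32.7871
β = |1 − D²|/(1 + D²) = |1 − 32.7871|/(1 + 32.7871) = 0.9408

β ≈ 0.9408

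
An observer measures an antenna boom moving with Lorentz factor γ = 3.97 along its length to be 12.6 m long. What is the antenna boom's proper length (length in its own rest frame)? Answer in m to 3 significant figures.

L₀ ≈ 50.0 m

γ = 3.97 (given)
L₀ = γL = 3.97 × 12.6 = 50.0 m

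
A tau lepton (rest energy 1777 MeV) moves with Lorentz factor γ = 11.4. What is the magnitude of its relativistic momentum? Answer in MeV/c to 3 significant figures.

p ≈ 20200 MeV/c

β = √(1 − 1/γ²) = √(1 − 1/11.4²) = 0.99615
p = γβm₀c = 11.4 × 0.99615 × 1777 MeV/c = 20200 MeV/c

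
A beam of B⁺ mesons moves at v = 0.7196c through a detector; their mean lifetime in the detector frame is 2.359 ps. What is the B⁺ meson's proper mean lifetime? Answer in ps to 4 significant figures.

τ₀ ≈ 1.638 ps

γ = 1/√(1 − 0.7196²) = 1.44012
Proper time: τ₀ = Δt/γ = 2.359/1.44012 = 1.638 ps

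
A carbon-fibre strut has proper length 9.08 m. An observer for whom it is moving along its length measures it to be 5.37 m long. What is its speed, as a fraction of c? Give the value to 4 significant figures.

β ≈ 0.8064

γ = L₀/L = 9.08/5.37 = 1.69088
β = √(1 − 1/γ²) = 0.8064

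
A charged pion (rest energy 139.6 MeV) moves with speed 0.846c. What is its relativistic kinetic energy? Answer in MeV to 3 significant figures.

K ≈ 122 MeV

γ = 1/√(1 − 0.846²) = 1.8755
K = (γ − 1)m₀c² = (1.8755 − 1) × 139.6 MeV = 0.87553 × 139.6 MeV = 122 MeV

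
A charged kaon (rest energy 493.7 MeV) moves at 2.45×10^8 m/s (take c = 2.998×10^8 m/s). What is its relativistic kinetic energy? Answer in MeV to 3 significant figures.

β = v/c = 2.45×10^8 / 2.998×10^8 = 0.81721
γ = 1/√(1 − 0.81721²) = 1.7351
K = (γ − 1)m₀c² = (1.7351 − 1) × 493.7 MeV = 0.73509 × 493.7 MeV = 363 MeV

K ≈ 363 MeV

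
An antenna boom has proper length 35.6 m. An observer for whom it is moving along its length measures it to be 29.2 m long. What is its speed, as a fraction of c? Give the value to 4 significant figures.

γ = L₀/L = 35.6/29.2 = 1.21918
β = √(1 − 1/γ²) = 0.5720

β ≈ 0.5720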